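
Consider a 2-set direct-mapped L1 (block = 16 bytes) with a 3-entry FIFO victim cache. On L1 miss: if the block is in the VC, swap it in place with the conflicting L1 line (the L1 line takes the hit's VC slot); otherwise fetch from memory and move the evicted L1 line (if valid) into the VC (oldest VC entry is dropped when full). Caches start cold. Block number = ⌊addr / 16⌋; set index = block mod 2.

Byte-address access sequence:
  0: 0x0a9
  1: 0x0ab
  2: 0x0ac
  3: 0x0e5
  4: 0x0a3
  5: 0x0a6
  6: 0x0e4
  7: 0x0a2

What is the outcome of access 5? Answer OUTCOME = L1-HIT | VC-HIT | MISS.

OUTCOME = L1-HIT

#0 0xa9→b10/s0 MISS; vc=[]
#1 0xab→b10/s0 L1-HIT; vc=[]
#2 0xac→b10/s0 L1-HIT; vc=[]
#3 0xe5→b14/s0 MISS; vc=[10]
#4 0xa3→b10/s0 VC-HIT; vc=[14]
#5 0xa6→b10/s0 L1-HIT; vc=[14]
#6 0xe4→b14/s0 VC-HIT; vc=[10]
#7 0xa2→b10/s0 VC-HIT; vc=[14]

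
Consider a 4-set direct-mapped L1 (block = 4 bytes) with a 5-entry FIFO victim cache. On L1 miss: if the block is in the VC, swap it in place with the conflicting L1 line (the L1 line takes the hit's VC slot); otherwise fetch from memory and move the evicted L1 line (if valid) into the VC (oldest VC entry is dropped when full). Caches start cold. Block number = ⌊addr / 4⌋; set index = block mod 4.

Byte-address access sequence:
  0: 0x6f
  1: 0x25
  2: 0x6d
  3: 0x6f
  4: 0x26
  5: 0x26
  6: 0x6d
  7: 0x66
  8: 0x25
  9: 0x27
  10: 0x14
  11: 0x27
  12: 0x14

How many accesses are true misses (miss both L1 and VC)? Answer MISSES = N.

  [0] addr=0x6f blk=27 s=3: MISS | VC []
  [1] addr=0x25 blk=9 s=1: MISS | VC []
  [2] addr=0x6d blk=27 s=3: L1-HIT | VC []
  [3] addr=0x6f blk=27 s=3: L1-HIT | VC []
  [4] addr=0x26 blk=9 s=1: L1-HIT | VC []
  [5] addr=0x26 blk=9 s=1: L1-HIT | VC []
  [6] addr=0x6d blk=27 s=3: L1-HIT | VC []
  [7] addr=0x66 blk=25 s=1: MISS | VC [9]
  [8] addr=0x25 blk=9 s=1: VC-HIT | VC [25]
  [9] addr=0x27 blk=9 s=1: L1-HIT | VC [25]
  [10] addr=0x14 blk=5 s=1: MISS | VC [25, 9]
  [11] addr=0x27 blk=9 s=1: VC-HIT | VC [25, 5]
  [12] addr=0x14 blk=5 s=1: VC-HIT | VC [25, 9]

MISSES = 4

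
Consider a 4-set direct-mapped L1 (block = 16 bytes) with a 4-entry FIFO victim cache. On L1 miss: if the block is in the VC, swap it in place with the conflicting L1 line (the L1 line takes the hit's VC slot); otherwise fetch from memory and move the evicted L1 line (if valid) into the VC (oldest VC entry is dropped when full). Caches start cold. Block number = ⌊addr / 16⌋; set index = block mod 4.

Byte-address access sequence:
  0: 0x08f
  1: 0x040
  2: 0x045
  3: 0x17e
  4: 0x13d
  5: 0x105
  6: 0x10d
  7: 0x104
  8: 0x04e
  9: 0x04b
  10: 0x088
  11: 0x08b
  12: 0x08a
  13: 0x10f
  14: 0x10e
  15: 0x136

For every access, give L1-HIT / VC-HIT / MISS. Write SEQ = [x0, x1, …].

0: 0x8f (blk 8, set 0) → MISS  vc=[]
1: 0x40 (blk 4, set 0) → MISS  vc=[8]
2: 0x45 (blk 4, set 0) → L1-HIT  vc=[8]
3: 0x17e (blk 23, set 3) → MISS  vc=[8]
4: 0x13d (blk 19, set 3) → MISS  vc=[8, 23]
5: 0x105 (blk 16, set 0) → MISS  vc=[8, 23, 4]
6: 0x10d (blk 16, set 0) → L1-HIT  vc=[8, 23, 4]
7: 0x104 (blk 16, set 0) → L1-HIT  vc=[8, 23, 4]
8: 0x4e (blk 4, set 0) → VC-HIT  vc=[8, 23, 16]
9: 0x4b (blk 4, set 0) → L1-HIT  vc=[8, 23, 16]
10: 0x88 (blk 8, set 0) → VC-HIT  vc=[4, 23, 16]
11: 0x8b (blk 8, set 0) → L1-HIT  vc=[4, 23, 16]
12: 0x8a (blk 8, set 0) → L1-HIT  vc=[4, 23, 16]
13: 0x10f (blk 16, set 0) → VC-HIT  vc=[4, 23, 8]
14: 0x10e (blk 16, set 0) → L1-HIT  vc=[4, 23, 8]
15: 0x136 (blk 19, set 3) → L1-HIT  vc=[4, 23, 8]

SEQ = [MISS, MISS, L1-HIT, MISS, MISS, MISS, L1-HIT, L1-HIT, VC-HIT, L1-HIT, VC-HIT, L1-HIT, L1-HIT, VC-HIT, L1-HIT, L1-HIT]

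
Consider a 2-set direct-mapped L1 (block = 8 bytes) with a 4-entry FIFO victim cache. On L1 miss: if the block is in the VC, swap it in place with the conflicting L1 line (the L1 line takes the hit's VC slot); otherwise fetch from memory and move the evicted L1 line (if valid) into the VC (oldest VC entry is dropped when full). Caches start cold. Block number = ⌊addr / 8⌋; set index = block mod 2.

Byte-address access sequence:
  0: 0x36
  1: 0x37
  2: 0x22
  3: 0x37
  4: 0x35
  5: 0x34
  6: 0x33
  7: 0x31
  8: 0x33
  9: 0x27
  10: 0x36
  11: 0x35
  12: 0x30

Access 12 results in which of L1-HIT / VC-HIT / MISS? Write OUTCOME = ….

OUTCOME = L1-HIT

  [0] addr=0x36 blk=6 s=0: MISS | VC []
  [1] addr=0x37 blk=6 s=0: L1-HIT | VC []
  [2] addr=0x22 blk=4 s=0: MISS | VC [6]
  [3] addr=0x37 blk=6 s=0: VC-HIT | VC [4]
  [4] addr=0x35 blk=6 s=0: L1-HIT | VC [4]
  [5] addr=0x34 blk=6 s=0: L1-HIT | VC [4]
  [6] addr=0x33 blk=6 s=0: L1-HIT | VC [4]
  [7] addr=0x31 blk=6 s=0: L1-HIT | VC [4]
  [8] addr=0x33 blk=6 s=0: L1-HIT | VC [4]
  [9] addr=0x27 blk=4 s=0: VC-HIT | VC [6]
  [10] addr=0x36 blk=6 s=0: VC-HIT | VC [4]
  [11] addr=0x35 blk=6 s=0: L1-HIT | VC [4]
  [12] addr=0x30 blk=6 s=0: L1-HIT | VC [4]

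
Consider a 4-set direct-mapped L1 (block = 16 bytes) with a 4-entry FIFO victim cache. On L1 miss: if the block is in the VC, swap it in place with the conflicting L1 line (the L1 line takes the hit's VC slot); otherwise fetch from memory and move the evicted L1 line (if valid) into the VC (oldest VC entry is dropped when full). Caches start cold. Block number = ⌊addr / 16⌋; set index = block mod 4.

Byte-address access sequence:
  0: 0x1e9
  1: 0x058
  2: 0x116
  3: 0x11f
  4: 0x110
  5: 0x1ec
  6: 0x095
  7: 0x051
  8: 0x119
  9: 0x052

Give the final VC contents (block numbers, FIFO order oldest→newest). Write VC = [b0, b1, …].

VC = [9, 17]

#0 0x1e9→b30/s2 MISS; vc=[]
#1 0x58→b5/s1 MISS; vc=[]
#2 0x116→b17/s1 MISS; vc=[5]
#3 0x11f→b17/s1 L1-HIT; vc=[5]
#4 0x110→b17/s1 L1-HIT; vc=[5]
#5 0x1ec→b30/s2 L1-HIT; vc=[5]
#6 0x95→b9/s1 MISS; vc=[5,17]
#7 0x51→b5/s1 VC-HIT; vc=[9,17]
#8 0x119→b17/s1 VC-HIT; vc=[9,5]
#9 0x52→b5/s1 VC-HIT; vc=[9,17]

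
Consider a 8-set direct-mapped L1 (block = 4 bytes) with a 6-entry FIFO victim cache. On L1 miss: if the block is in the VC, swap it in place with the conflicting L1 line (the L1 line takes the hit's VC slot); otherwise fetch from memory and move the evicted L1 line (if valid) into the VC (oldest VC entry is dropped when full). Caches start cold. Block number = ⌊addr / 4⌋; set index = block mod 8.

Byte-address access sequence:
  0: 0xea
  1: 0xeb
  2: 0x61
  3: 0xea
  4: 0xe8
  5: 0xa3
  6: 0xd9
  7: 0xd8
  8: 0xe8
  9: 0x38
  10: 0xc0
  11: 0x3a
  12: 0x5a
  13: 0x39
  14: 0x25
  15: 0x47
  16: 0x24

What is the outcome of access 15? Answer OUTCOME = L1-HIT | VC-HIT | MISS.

0: 0xea (blk 58, set 2) → MISS  vc=[]
1: 0xeb (blk 58, set 2) → L1-HIT  vc=[]
2: 0x61 (blk 24, set 0) → MISS  vc=[]
3: 0xea (blk 58, set 2) → L1-HIT  vc=[]
4: 0xe8 (blk 58, set 2) → L1-HIT  vc=[]
5: 0xa3 (blk 40, set 0) → MISS  vc=[24]
6: 0xd9 (blk 54, set 6) → MISS  vc=[24]
7: 0xd8 (blk 54, set 6) → L1-HIT  vc=[24]
8: 0xe8 (blk 58, set 2) → L1-HIT  vc=[24]
9: 0x38 (blk 14, set 6) → MISS  vc=[24, 54]
10: 0xc0 (blk 48, set 0) → MISS  vc=[24, 54, 40]
11: 0x3a (blk 14, set 6) → L1-HIT  vc=[24, 54, 40]
12: 0x5a (blk 22, set 6) → MISS  vc=[24, 54, 40, 14]
13: 0x39 (blk 14, set 6) → VC-HIT  vc=[24, 54, 40, 22]
14: 0x25 (blk 9, set 1) → MISS  vc=[24, 54, 40, 22]
15: 0x47 (blk 17, set 1) → MISS  vc=[24, 54, 40, 22, 9]
16: 0x24 (blk 9, set 1) → VC-HIT  vc=[24, 54, 40, 22, 17]

OUTCOME = MISS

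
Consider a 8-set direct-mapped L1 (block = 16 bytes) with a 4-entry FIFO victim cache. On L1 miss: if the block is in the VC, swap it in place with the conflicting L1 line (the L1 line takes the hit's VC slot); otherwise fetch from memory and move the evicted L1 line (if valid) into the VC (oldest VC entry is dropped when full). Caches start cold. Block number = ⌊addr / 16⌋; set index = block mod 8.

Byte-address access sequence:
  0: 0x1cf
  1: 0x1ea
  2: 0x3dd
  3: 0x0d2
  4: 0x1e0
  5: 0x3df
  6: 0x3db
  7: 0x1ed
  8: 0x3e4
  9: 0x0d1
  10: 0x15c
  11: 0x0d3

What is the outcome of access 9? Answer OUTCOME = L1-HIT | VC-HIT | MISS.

OUTCOME = VC-HIT

0: 0x1cf (blk 28, set 4) → MISS  vc=[]
1: 0x1ea (blk 30, set 6) → MISS  vc=[]
2: 0x3dd (blk 61, set 5) → MISS  vc=[]
3: 0xd2 (blk 13, set 5) → MISS  vc=[61]
4: 0x1e0 (blk 30, set 6) → L1-HIT  vc=[61]
5: 0x3df (blk 61, set 5) → VC-HIT  vc=[13]
6: 0x3db (blk 61, set 5) → L1-HIT  vc=[13]
7: 0x1ed (blk 30, set 6) → L1-HIT  vc=[13]
8: 0x3e4 (blk 62, set 6) → MISS  vc=[13, 30]
9: 0xd1 (blk 13, set 5) → VC-HIT  vc=[61, 30]
10: 0x15c (blk 21, set 5) → MISS  vc=[61, 30, 13]
11: 0xd3 (blk 13, set 5) → VC-HIT  vc=[61, 30, 21]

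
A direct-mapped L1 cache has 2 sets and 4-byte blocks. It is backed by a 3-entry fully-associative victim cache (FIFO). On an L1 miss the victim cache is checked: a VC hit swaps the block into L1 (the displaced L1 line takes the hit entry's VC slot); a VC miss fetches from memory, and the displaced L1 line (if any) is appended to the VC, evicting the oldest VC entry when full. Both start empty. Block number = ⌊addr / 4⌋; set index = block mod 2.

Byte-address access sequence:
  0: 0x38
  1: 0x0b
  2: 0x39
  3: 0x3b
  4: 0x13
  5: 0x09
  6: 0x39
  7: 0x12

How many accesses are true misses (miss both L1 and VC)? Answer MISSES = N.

0: 0x38 (blk 14, set 0) → MISS  vc=[]
1: 0xb (blk 2, set 0) → MISS  vc=[14]
2: 0x39 (blk 14, set 0) → VC-HIT  vc=[2]
3: 0x3b (blk 14, set 0) → L1-HIT  vc=[2]
4: 0x13 (blk 4, set 0) → MISS  vc=[2, 14]
5: 0x9 (blk 2, set 0) → VC-HIT  vc=[4, 14]
6: 0x39 (blk 14, set 0) → VC-HIT  vc=[4, 2]
7: 0x12 (blk 4, set 0) → VC-HIT  vc=[14, 2]

MISSES = 3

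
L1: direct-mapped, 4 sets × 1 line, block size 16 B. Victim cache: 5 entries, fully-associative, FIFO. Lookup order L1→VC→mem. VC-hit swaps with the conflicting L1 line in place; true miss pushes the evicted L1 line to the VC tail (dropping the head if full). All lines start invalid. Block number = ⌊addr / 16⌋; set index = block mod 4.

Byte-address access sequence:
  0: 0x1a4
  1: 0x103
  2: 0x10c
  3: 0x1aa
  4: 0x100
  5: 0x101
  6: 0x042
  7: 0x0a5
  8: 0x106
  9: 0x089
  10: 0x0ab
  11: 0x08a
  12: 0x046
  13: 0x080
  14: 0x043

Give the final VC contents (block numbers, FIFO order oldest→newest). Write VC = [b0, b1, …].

VC = [8, 26, 16]

#0 0x1a4→b26/s2 MISS; vc=[]
#1 0x103→b16/s0 MISS; vc=[]
#2 0x10c→b16/s0 L1-HIT; vc=[]
#3 0x1aa→b26/s2 L1-HIT; vc=[]
#4 0x100→b16/s0 L1-HIT; vc=[]
#5 0x101→b16/s0 L1-HIT; vc=[]
#6 0x42→b4/s0 MISS; vc=[16]
#7 0xa5→b10/s2 MISS; vc=[16,26]
#8 0x106→b16/s0 VC-HIT; vc=[4,26]
#9 0x89→b8/s0 MISS; vc=[4,26,16]
#10 0xab→b10/s2 L1-HIT; vc=[4,26,16]
#11 0x8a→b8/s0 L1-HIT; vc=[4,26,16]
#12 0x46→b4/s0 VC-HIT; vc=[8,26,16]
#13 0x80→b8/s0 VC-HIT; vc=[4,26,16]
#14 0x43→b4/s0 VC-HIT; vc=[8,26,16]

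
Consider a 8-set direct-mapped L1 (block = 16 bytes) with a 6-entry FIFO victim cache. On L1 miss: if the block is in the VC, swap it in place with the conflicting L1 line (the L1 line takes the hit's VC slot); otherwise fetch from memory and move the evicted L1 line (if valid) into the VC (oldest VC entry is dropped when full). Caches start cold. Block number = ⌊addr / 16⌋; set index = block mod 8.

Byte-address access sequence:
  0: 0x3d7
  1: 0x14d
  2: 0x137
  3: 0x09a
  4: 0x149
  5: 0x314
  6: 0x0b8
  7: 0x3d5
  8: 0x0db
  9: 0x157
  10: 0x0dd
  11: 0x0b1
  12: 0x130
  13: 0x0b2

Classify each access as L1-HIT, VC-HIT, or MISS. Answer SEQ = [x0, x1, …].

SEQ = [MISS, MISS, MISS, MISS, L1-HIT, MISS, MISS, L1-HIT, MISS, MISS, VC-HIT, L1-HIT, VC-HIT, VC-HIT]

#0 0x3d7→b61/s5 MISS; vc=[]
#1 0x14d→b20/s4 MISS; vc=[]
#2 0x137→b19/s3 MISS; vc=[]
#3 0x9a→b9/s1 MISS; vc=[]
#4 0x149→b20/s4 L1-HIT; vc=[]
#5 0x314→b49/s1 MISS; vc=[9]
#6 0xb8→b11/s3 MISS; vc=[9,19]
#7 0x3d5→b61/s5 L1-HIT; vc=[9,19]
#8 0xdb→b13/s5 MISS; vc=[9,19,61]
#9 0x157→b21/s5 MISS; vc=[9,19,61,13]
#10 0xdd→b13/s5 VC-HIT; vc=[9,19,61,21]
#11 0xb1→b11/s3 L1-HIT; vc=[9,19,61,21]
#12 0x130→b19/s3 VC-HIT; vc=[9,11,61,21]
#13 0xb2→b11/s3 VC-HIT; vc=[9,19,61,21]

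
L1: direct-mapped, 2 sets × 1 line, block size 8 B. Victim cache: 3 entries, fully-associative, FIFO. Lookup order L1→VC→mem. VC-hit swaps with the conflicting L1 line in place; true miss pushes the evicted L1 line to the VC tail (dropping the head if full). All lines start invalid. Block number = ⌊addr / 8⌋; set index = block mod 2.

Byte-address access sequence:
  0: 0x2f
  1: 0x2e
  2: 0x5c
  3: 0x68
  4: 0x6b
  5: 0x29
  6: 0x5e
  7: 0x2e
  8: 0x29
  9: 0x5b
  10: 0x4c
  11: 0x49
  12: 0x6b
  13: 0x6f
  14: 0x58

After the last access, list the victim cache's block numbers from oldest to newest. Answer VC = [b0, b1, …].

VC = [9, 5, 13]

#0 0x2f→b5/s1 MISS; vc=[]
#1 0x2e→b5/s1 L1-HIT; vc=[]
#2 0x5c→b11/s1 MISS; vc=[5]
#3 0x68→b13/s1 MISS; vc=[5,11]
#4 0x6b→b13/s1 L1-HIT; vc=[5,11]
#5 0x29→b5/s1 VC-HIT; vc=[13,11]
#6 0x5e→b11/s1 VC-HIT; vc=[13,5]
#7 0x2e→b5/s1 VC-HIT; vc=[13,11]
#8 0x29→b5/s1 L1-HIT; vc=[13,11]
#9 0x5b→b11/s1 VC-HIT; vc=[13,5]
#10 0x4c→b9/s1 MISS; vc=[13,5,11]
#11 0x49→b9/s1 L1-HIT; vc=[13,5,11]
#12 0x6b→b13/s1 VC-HIT; vc=[9,5,11]
#13 0x6f→b13/s1 L1-HIT; vc=[9,5,11]
#14 0x58→b11/s1 VC-HIT; vc=[9,5,13]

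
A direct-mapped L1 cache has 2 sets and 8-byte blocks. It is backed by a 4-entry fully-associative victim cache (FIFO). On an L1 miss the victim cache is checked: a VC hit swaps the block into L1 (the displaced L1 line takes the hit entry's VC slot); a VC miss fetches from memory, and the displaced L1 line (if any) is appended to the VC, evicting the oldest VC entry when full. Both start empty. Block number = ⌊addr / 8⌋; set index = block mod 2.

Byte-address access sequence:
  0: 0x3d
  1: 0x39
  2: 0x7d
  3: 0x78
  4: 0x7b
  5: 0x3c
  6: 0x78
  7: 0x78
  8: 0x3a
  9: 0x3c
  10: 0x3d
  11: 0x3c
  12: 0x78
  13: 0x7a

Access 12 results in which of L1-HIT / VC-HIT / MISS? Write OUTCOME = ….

#0 0x3d→b7/s1 MISS; vc=[]
#1 0x39→b7/s1 L1-HIT; vc=[]
#2 0x7d→b15/s1 MISS; vc=[7]
#3 0x78→b15/s1 L1-HIT; vc=[7]
#4 0x7b→b15/s1 L1-HIT; vc=[7]
#5 0x3c→b7/s1 VC-HIT; vc=[15]
#6 0x78→b15/s1 VC-HIT; vc=[7]
#7 0x78→b15/s1 L1-HIT; vc=[7]
#8 0x3a→b7/s1 VC-HIT; vc=[15]
#9 0x3c→b7/s1 L1-HIT; vc=[15]
#10 0x3d→b7/s1 L1-HIT; vc=[15]
#11 0x3c→b7/s1 L1-HIT; vc=[15]
#12 0x78→b15/s1 VC-HIT; vc=[7]
#13 0x7a→b15/s1 L1-HIT; vc=[7]

OUTCOME = VC-HIT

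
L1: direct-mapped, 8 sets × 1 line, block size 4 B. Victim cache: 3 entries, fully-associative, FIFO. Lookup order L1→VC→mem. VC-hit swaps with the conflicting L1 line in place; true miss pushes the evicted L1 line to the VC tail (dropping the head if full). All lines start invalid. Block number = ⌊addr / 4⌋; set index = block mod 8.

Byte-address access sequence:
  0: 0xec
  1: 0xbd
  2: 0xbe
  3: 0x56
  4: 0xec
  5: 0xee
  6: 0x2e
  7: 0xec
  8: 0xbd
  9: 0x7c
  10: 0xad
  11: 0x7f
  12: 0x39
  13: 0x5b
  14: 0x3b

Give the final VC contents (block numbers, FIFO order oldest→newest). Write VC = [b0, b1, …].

0: 0xec (blk 59, set 3) → MISS  vc=[]
1: 0xbd (blk 47, set 7) → MISS  vc=[]
2: 0xbe (blk 47, set 7) → L1-HIT  vc=[]
3: 0x56 (blk 21, set 5) → MISS  vc=[]
4: 0xec (blk 59, set 3) → L1-HIT  vc=[]
5: 0xee (blk 59, set 3) → L1-HIT  vc=[]
6: 0x2e (blk 11, set 3) → MISS  vc=[59]
7: 0xec (blk 59, set 3) → VC-HIT  vc=[11]
8: 0xbd (blk 47, set 7) → L1-HIT  vc=[11]
9: 0x7c (blk 31, set 7) → MISS  vc=[11, 47]
10: 0xad (blk 43, set 3) → MISS  vc=[11, 47, 59]
11: 0x7f (blk 31, set 7) → L1-HIT  vc=[11, 47, 59]
12: 0x39 (blk 14, set 6) → MISS  vc=[11, 47, 59]
13: 0x5b (blk 22, set 6) → MISS  vc=[47, 59, 14]
14: 0x3b (blk 14, set 6) → VC-HIT  vc=[47, 59, 22]

VC = [47, 59, 22]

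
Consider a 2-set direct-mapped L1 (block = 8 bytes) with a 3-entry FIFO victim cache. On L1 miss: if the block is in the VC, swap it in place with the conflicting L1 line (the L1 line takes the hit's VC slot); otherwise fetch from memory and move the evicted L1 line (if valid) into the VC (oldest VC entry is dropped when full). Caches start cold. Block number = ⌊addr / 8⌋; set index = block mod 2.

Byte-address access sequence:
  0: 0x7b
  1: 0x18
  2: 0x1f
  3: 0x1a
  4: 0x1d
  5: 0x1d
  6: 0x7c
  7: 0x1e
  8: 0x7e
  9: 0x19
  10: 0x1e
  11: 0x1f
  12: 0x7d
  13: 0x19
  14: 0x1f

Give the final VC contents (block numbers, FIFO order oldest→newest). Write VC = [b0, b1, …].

  [0] addr=0x7b blk=15 s=1: MISS | VC []
  [1] addr=0x18 blk=3 s=1: MISS | VC [15]
  [2] addr=0x1f blk=3 s=1: L1-HIT | VC [15]
  [3] addr=0x1a blk=3 s=1: L1-HIT | VC [15]
  [4] addr=0x1d blk=3 s=1: L1-HIT | VC [15]
  [5] addr=0x1d blk=3 s=1: L1-HIT | VC [15]
  [6] addr=0x7c blk=15 s=1: VC-HIT | VC [3]
  [7] addr=0x1e blk=3 s=1: VC-HIT | VC [15]
  [8] addr=0x7e blk=15 s=1: VC-HIT | VC [3]
  [9] addr=0x19 blk=3 s=1: VC-HIT | VC [15]
  [10] addr=0x1e blk=3 s=1: L1-HIT | VC [15]
  [11] addr=0x1f blk=3 s=1: L1-HIT | VC [15]
  [12] addr=0x7d blk=15 s=1: VC-HIT | VC [3]
  [13] addr=0x19 blk=3 s=1: VC-HIT | VC [15]
  [14] addr=0x1f blk=3 s=1: L1-HIT | VC [15]

VC = [15]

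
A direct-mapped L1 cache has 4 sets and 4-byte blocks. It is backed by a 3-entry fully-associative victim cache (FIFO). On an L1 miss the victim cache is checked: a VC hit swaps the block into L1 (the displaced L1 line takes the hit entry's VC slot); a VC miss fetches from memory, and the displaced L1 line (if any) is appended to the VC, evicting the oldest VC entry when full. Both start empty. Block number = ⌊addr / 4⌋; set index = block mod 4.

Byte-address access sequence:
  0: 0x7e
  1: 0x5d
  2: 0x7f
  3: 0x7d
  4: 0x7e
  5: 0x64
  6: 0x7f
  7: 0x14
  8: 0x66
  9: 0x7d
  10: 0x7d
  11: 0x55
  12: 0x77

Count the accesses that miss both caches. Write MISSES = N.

  [0] addr=0x7e blk=31 s=3: MISS | VC []
  [1] addr=0x5d blk=23 s=3: MISS | VC [31]
  [2] addr=0x7f blk=31 s=3: VC-HIT | VC [23]
  [3] addr=0x7d blk=31 s=3: L1-HIT | VC [23]
  [4] addr=0x7e blk=31 s=3: L1-HIT | VC [23]
  [5] addr=0x64 blk=25 s=1: MISS | VC [23]
  [6] addr=0x7f blk=31 s=3: L1-HIT | VC [23]
  [7] addr=0x14 blk=5 s=1: MISS | VC [23, 25]
  [8] addr=0x66 blk=25 s=1: VC-HIT | VC [23, 5]
  [9] addr=0x7d blk=31 s=3: L1-HIT | VC [23, 5]
  [10] addr=0x7d blk=31 s=3: L1-HIT | VC [23, 5]
  [11] addr=0x55 blk=21 s=1: MISS | VC [23, 5, 25]
  [12] addr=0x77 blk=29 s=1: MISS | VC [5, 25, 21]

MISSES = 6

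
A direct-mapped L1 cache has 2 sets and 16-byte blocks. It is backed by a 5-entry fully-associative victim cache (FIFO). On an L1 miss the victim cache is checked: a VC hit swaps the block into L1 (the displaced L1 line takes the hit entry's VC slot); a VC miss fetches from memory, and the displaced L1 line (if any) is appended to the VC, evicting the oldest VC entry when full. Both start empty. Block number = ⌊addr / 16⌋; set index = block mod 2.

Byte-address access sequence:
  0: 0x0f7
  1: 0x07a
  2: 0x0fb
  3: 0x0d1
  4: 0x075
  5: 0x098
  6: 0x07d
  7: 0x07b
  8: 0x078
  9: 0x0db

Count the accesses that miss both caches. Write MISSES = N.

MISSES = 4

0: 0xf7 (blk 15, set 1) → MISS  vc=[]
1: 0x7a (blk 7, set 1) → MISS  vc=[15]
2: 0xfb (blk 15, set 1) → VC-HIT  vc=[7]
3: 0xd1 (blk 13, set 1) → MISS  vc=[7, 15]
4: 0x75 (blk 7, set 1) → VC-HIT  vc=[13, 15]
5: 0x98 (blk 9, set 1) → MISS  vc=[13, 15, 7]
6: 0x7d (blk 7, set 1) → VC-HIT  vc=[13, 15, 9]
7: 0x7b (blk 7, set 1) → L1-HIT  vc=[13, 15, 9]
8: 0x78 (blk 7, set 1) → L1-HIT  vc=[13, 15, 9]
9: 0xdb (blk 13, set 1) → VC-HIT  vc=[7, 15, 9]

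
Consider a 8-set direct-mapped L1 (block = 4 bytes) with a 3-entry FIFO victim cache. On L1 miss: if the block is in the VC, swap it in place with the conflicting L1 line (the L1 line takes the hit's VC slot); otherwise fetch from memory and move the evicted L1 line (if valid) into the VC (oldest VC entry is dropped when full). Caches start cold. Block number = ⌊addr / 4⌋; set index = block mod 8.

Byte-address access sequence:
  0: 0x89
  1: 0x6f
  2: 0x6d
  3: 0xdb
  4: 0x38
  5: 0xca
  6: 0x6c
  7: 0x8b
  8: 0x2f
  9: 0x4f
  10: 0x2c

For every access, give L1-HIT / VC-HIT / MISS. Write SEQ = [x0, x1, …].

SEQ = [MISS, MISS, L1-HIT, MISS, MISS, MISS, L1-HIT, VC-HIT, MISS, MISS, VC-HIT]

0: 0x89 (blk 34, set 2) → MISS  vc=[]
1: 0x6f (blk 27, set 3) → MISS  vc=[]
2: 0x6d (blk 27, set 3) → L1-HIT  vc=[]
3: 0xdb (blk 54, set 6) → MISS  vc=[]
4: 0x38 (blk 14, set 6) → MISS  vc=[54]
5: 0xca (blk 50, set 2) → MISS  vc=[54, 34]
6: 0x6c (blk 27, set 3) → L1-HIT  vc=[54, 34]
7: 0x8b (blk 34, set 2) → VC-HIT  vc=[54, 50]
8: 0x2f (blk 11, set 3) → MISS  vc=[54, 50, 27]
9: 0x4f (blk 19, set 3) → MISS  vc=[50, 27, 11]
10: 0x2c (blk 11, set 3) → VC-HIT  vc=[50, 27, 19]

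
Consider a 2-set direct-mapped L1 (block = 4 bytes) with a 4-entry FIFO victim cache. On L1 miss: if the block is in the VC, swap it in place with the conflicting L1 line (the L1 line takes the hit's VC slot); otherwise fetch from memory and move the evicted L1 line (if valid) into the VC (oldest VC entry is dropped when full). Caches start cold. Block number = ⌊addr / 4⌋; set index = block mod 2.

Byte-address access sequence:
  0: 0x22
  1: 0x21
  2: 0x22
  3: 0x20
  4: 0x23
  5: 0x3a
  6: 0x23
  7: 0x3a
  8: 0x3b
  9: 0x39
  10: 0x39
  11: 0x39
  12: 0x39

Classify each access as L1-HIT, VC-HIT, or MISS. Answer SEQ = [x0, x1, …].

SEQ = [MISS, L1-HIT, L1-HIT, L1-HIT, L1-HIT, MISS, VC-HIT, VC-HIT, L1-HIT, L1-HIT, L1-HIT, L1-HIT, L1-HIT]

0: 0x22 (blk 8, set 0) → MISS  vc=[]
1: 0x21 (blk 8, set 0) → L1-HIT  vc=[]
2: 0x22 (blk 8, set 0) → L1-HIT  vc=[]
3: 0x20 (blk 8, set 0) → L1-HIT  vc=[]
4: 0x23 (blk 8, set 0) → L1-HIT  vc=[]
5: 0x3a (blk 14, set 0) → MISS  vc=[8]
6: 0x23 (blk 8, set 0) → VC-HIT  vc=[14]
7: 0x3a (blk 14, set 0) → VC-HIT  vc=[8]
8: 0x3b (blk 14, set 0) → L1-HIT  vc=[8]
9: 0x39 (blk 14, set 0) → L1-HIT  vc=[8]
10: 0x39 (blk 14, set 0) → L1-HIT  vc=[8]
11: 0x39 (blk 14, set 0) → L1-HIT  vc=[8]
12: 0x39 (blk 14, set 0) → L1-HIT  vc=[8]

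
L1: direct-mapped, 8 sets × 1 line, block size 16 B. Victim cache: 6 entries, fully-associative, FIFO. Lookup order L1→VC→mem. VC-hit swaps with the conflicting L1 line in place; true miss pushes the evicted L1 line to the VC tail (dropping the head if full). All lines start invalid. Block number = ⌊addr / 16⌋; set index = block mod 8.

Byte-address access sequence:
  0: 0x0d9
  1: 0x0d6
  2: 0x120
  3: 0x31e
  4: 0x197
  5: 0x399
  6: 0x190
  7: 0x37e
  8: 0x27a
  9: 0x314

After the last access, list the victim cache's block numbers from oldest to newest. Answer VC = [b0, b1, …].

VC = [25, 57, 55]

#0 0xd9→b13/s5 MISS; vc=[]
#1 0xd6→b13/s5 L1-HIT; vc=[]
#2 0x120→b18/s2 MISS; vc=[]
#3 0x31e→b49/s1 MISS; vc=[]
#4 0x197→b25/s1 MISS; vc=[49]
#5 0x399→b57/s1 MISS; vc=[49,25]
#6 0x190→b25/s1 VC-HIT; vc=[49,57]
#7 0x37e→b55/s7 MISS; vc=[49,57]
#8 0x27a→b39/s7 MISS; vc=[49,57,55]
#9 0x314→b49/s1 VC-HIT; vc=[25,57,55]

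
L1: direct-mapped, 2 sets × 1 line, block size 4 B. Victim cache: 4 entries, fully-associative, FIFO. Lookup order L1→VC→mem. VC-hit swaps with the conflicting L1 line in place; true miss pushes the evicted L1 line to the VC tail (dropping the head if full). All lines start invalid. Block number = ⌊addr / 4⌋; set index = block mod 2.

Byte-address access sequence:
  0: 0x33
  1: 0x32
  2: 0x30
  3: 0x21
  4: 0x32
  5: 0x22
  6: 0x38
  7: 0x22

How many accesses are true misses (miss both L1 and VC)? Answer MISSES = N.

  [0] addr=0x33 blk=12 s=0: MISS | VC []
  [1] addr=0x32 blk=12 s=0: L1-HIT | VC []
  [2] addr=0x30 blk=12 s=0: L1-HIT | VC []
  [3] addr=0x21 blk=8 s=0: MISS | VC [12]
  [4] addr=0x32 blk=12 s=0: VC-HIT | VC [8]
  [5] addr=0x22 blk=8 s=0: VC-HIT | VC [12]
  [6] addr=0x38 blk=14 s=0: MISS | VC [12, 8]
  [7] addr=0x22 blk=8 s=0: VC-HIT | VC [12, 14]

MISSES = 3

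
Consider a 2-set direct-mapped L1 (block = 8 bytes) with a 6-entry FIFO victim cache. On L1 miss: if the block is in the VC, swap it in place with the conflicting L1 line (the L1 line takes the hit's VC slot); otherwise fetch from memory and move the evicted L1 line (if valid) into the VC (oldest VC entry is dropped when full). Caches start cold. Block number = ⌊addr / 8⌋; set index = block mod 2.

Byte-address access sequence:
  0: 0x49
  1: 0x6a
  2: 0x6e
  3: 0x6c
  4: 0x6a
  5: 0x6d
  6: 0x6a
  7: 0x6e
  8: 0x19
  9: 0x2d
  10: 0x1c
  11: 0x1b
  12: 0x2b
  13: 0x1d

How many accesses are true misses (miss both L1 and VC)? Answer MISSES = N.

MISSES = 4

#0 0x49→b9/s1 MISS; vc=[]
#1 0x6a→b13/s1 MISS; vc=[9]
#2 0x6e→b13/s1 L1-HIT; vc=[9]
#3 0x6c→b13/s1 L1-HIT; vc=[9]
#4 0x6a→b13/s1 L1-HIT; vc=[9]
#5 0x6d→b13/s1 L1-HIT; vc=[9]
#6 0x6a→b13/s1 L1-HIT; vc=[9]
#7 0x6e→b13/s1 L1-HIT; vc=[9]
#8 0x19→b3/s1 MISS; vc=[9,13]
#9 0x2d→b5/s1 MISS; vc=[9,13,3]
#10 0x1c→b3/s1 VC-HIT; vc=[9,13,5]
#11 0x1b→b3/s1 L1-HIT; vc=[9,13,5]
#12 0x2b→b5/s1 VC-HIT; vc=[9,13,3]
#13 0x1d→b3/s1 VC-HIT; vc=[9,13,5]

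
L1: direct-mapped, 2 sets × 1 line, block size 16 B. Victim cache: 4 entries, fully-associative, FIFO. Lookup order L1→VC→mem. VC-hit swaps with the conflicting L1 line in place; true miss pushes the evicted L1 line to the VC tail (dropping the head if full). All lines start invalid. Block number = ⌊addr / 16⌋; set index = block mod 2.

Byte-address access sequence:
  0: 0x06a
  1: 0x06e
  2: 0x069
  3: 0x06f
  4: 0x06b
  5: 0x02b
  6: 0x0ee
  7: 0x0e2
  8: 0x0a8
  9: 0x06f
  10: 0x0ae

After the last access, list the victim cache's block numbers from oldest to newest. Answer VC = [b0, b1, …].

0: 0x6a (blk 6, set 0) → MISS  vc=[]
1: 0x6e (blk 6, set 0) → L1-HIT  vc=[]
2: 0x69 (blk 6, set 0) → L1-HIT  vc=[]
3: 0x6f (blk 6, set 0) → L1-HIT  vc=[]
4: 0x6b (blk 6, set 0) → L1-HIT  vc=[]
5: 0x2b (blk 2, set 0) → MISS  vc=[6]
6: 0xee (blk 14, set 0) → MISS  vc=[6, 2]
7: 0xe2 (blk 14, set 0) → L1-HIT  vc=[6, 2]
8: 0xa8 (blk 10, set 0) → MISS  vc=[6, 2, 14]
9: 0x6f (blk 6, set 0) → VC-HIT  vc=[10, 2, 14]
10: 0xae (blk 10, set 0) → VC-HIT  vc=[6, 2, 14]

VC = [6, 2, 14]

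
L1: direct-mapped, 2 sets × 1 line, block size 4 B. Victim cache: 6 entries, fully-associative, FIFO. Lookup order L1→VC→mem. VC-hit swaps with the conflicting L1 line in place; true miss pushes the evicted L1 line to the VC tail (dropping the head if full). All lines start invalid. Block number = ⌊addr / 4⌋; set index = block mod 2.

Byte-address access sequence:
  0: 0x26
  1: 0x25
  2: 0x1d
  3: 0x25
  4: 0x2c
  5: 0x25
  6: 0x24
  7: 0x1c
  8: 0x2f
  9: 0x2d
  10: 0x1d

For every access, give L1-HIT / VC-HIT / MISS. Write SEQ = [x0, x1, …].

#0 0x26→b9/s1 MISS; vc=[]
#1 0x25→b9/s1 L1-HIT; vc=[]
#2 0x1d→b7/s1 MISS; vc=[9]
#3 0x25→b9/s1 VC-HIT; vc=[7]
#4 0x2c→b11/s1 MISS; vc=[7,9]
#5 0x25→b9/s1 VC-HIT; vc=[7,11]
#6 0x24→b9/s1 L1-HIT; vc=[7,11]
#7 0x1c→b7/s1 VC-HIT; vc=[9,11]
#8 0x2f→b11/s1 VC-HIT; vc=[9,7]
#9 0x2d→b11/s1 L1-HIT; vc=[9,7]
#10 0x1d→b7/s1 VC-HIT; vc=[9,11]

SEQ = [MISS, L1-HIT, MISS, VC-HIT, MISS, VC-HIT, L1-HIT, VC-HIT, VC-HIT, L1-HIT, VC-HIT]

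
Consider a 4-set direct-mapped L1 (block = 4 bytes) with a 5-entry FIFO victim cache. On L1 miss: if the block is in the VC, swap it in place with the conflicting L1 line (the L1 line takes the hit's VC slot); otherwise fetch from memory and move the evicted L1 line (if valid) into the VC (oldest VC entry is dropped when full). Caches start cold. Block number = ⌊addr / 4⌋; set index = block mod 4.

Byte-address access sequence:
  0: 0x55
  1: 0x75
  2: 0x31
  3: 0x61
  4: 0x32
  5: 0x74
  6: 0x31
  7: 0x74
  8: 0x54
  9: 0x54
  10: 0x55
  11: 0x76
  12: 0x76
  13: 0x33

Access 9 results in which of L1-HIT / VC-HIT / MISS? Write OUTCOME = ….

  [0] addr=0x55 blk=21 s=1: MISS | VC []
  [1] addr=0x75 blk=29 s=1: MISS | VC [21]
  [2] addr=0x31 blk=12 s=0: MISS | VC [21]
  [3] addr=0x61 blk=24 s=0: MISS | VC [21, 12]
  [4] addr=0x32 blk=12 s=0: VC-HIT | VC [21, 24]
  [5] addr=0x74 blk=29 s=1: L1-HIT | VC [21, 24]
  [6] addr=0x31 blk=12 s=0: L1-HIT | VC [21, 24]
  [7] addr=0x74 blk=29 s=1: L1-HIT | VC [21, 24]
  [8] addr=0x54 blk=21 s=1: VC-HIT | VC [29, 24]
  [9] addr=0x54 blk=21 s=1: L1-HIT | VC [29, 24]
  [10] addr=0x55 blk=21 s=1: L1-HIT | VC [29, 24]
  [11] addr=0x76 blk=29 s=1: VC-HIT | VC [21, 24]
  [12] addr=0x76 blk=29 s=1: L1-HIT | VC [21, 24]
  [13] addr=0x33 blk=12 s=0: L1-HIT | VC [21, 24]

OUTCOME = L1-HIT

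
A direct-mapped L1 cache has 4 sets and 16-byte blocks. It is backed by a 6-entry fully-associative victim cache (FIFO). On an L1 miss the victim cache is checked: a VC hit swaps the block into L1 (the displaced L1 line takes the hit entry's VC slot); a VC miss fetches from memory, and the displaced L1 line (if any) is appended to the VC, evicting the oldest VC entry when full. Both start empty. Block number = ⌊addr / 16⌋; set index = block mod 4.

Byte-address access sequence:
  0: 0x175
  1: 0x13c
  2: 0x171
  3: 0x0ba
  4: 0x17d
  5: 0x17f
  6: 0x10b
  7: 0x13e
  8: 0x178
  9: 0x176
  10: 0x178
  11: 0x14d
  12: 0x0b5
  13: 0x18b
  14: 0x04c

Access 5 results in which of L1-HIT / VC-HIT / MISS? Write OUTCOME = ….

OUTCOME = L1-HIT

  [0] addr=0x175 blk=23 s=3: MISS | VC []
  [1] addr=0x13c blk=19 s=3: MISS | VC [23]
  [2] addr=0x171 blk=23 s=3: VC-HIT | VC [19]
  [3] addr=0xba blk=11 s=3: MISS | VC [19, 23]
  [4] addr=0x17d blk=23 s=3: VC-HIT | VC [19, 11]
  [5] addr=0x17f blk=23 s=3: L1-HIT | VC [19, 11]
  [6] addr=0x10b blk=16 s=0: MISS | VC [19, 11]
  [7] addr=0x13e blk=19 s=3: VC-HIT | VC [23, 11]
  [8] addr=0x178 blk=23 s=3: VC-HIT | VC [19, 11]
  [9] addr=0x176 blk=23 s=3: L1-HIT | VC [19, 11]
  [10] addr=0x178 blk=23 s=3: L1-HIT | VC [19, 11]
  [11] addr=0x14d blk=20 s=0: MISS | VC [19, 11, 16]
  [12] addr=0xb5 blk=11 s=3: VC-HIT | VC [19, 23, 16]
  [13] addr=0x18b blk=24 s=0: MISS | VC [19, 23, 16, 20]
  [14] addr=0x4c blk=4 s=0: MISS | VC [19, 23, 16, 20, 24]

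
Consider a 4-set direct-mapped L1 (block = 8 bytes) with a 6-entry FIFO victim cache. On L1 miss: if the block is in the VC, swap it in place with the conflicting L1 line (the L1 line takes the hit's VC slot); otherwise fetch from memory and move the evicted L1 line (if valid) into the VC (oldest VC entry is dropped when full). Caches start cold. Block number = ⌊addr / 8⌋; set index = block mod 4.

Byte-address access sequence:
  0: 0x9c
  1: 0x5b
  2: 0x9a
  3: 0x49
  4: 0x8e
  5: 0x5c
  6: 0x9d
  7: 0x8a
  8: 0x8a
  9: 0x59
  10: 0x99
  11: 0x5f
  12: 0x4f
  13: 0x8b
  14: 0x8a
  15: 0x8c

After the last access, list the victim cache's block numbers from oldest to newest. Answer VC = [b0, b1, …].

VC = [19, 9]

  [0] addr=0x9c blk=19 s=3: MISS | VC []
  [1] addr=0x5b blk=11 s=3: MISS | VC [19]
  [2] addr=0x9a blk=19 s=3: VC-HIT | VC [11]
  [3] addr=0x49 blk=9 s=1: MISS | VC [11]
  [4] addr=0x8e blk=17 s=1: MISS | VC [11, 9]
  [5] addr=0x5c blk=11 s=3: VC-HIT | VC [19, 9]
  [6] addr=0x9d blk=19 s=3: VC-HIT | VC [11, 9]
  [7] addr=0x8a blk=17 s=1: L1-HIT | VC [11, 9]
  [8] addr=0x8a blk=17 s=1: L1-HIT | VC [11, 9]
  [9] addr=0x59 blk=11 s=3: VC-HIT | VC [19, 9]
  [10] addr=0x99 blk=19 s=3: VC-HIT | VC [11, 9]
  [11] addr=0x5f blk=11 s=3: VC-HIT | VC [19, 9]
  [12] addr=0x4f blk=9 s=1: VC-HIT | VC [19, 17]
  [13] addr=0x8b blk=17 s=1: VC-HIT | VC [19, 9]
  [14] addr=0x8a blk=17 s=1: L1-HIT | VC [19, 9]
  [15] addr=0x8c blk=17 s=1: L1-HIT | VC [19, 9]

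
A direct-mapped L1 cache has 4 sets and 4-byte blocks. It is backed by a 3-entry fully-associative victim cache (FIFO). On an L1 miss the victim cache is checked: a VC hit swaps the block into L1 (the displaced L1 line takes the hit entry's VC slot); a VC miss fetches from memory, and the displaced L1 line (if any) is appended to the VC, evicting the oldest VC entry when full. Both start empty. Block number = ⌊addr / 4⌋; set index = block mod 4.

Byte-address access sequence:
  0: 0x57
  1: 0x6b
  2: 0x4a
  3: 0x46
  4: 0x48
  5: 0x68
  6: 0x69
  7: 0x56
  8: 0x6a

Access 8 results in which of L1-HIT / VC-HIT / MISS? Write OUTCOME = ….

  [0] addr=0x57 blk=21 s=1: MISS | VC []
  [1] addr=0x6b blk=26 s=2: MISS | VC []
  [2] addr=0x4a blk=18 s=2: MISS | VC [26]
  [3] addr=0x46 blk=17 s=1: MISS | VC [26, 21]
  [4] addr=0x48 blk=18 s=2: L1-HIT | VC [26, 21]
  [5] addr=0x68 blk=26 s=2: VC-HIT | VC [18, 21]
  [6] addr=0x69 blk=26 s=2: L1-HIT | VC [18, 21]
  [7] addr=0x56 blk=21 s=1: VC-HIT | VC [18, 17]
  [8] addr=0x6a blk=26 s=2: L1-HIT | VC [18, 17]

OUTCOME = L1-HIT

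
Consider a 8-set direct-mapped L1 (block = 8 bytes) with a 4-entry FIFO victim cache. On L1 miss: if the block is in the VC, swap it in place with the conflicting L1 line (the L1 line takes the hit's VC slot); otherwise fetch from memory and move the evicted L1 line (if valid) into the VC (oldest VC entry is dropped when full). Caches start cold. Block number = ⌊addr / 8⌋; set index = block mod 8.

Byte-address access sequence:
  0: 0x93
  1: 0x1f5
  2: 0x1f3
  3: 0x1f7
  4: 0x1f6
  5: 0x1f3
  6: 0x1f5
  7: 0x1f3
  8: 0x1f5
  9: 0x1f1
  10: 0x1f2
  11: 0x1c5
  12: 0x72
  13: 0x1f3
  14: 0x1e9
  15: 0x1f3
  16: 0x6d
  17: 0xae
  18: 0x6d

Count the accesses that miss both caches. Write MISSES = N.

  [0] addr=0x93 blk=18 s=2: MISS | VC []
  [1] addr=0x1f5 blk=62 s=6: MISS | VC []
  [2] addr=0x1f3 blk=62 s=6: L1-HIT | VC []
  [3] addr=0x1f7 blk=62 s=6: L1-HIT | VC []
  [4] addr=0x1f6 blk=62 s=6: L1-HIT | VC []
  [5] addr=0x1f3 blk=62 s=6: L1-HIT | VC []
  [6] addr=0x1f5 blk=62 s=6: L1-HIT | VC []
  [7] addr=0x1f3 blk=62 s=6: L1-HIT | VC []
  [8] addr=0x1f5 blk=62 s=6: L1-HIT | VC []
  [9] addr=0x1f1 blk=62 s=6: L1-HIT | VC []
  [10] addr=0x1f2 blk=62 s=6: L1-HIT | VC []
  [11] addr=0x1c5 blk=56 s=0: MISS | VC []
  [12] addr=0x72 blk=14 s=6: MISS | VC [62]
  [13] addr=0x1f3 blk=62 s=6: VC-HIT | VC [14]
  [14] addr=0x1e9 blk=61 s=5: MISS | VC [14]
  [15] addr=0x1f3 blk=62 s=6: L1-HIT | VC [14]
  [16] addr=0x6d blk=13 s=5: MISS | VC [14, 61]
  [17] addr=0xae blk=21 s=5: MISS | VC [14, 61, 13]
  [18] addr=0x6d blk=13 s=5: VC-HIT | VC [14, 61, 21]

MISSES = 7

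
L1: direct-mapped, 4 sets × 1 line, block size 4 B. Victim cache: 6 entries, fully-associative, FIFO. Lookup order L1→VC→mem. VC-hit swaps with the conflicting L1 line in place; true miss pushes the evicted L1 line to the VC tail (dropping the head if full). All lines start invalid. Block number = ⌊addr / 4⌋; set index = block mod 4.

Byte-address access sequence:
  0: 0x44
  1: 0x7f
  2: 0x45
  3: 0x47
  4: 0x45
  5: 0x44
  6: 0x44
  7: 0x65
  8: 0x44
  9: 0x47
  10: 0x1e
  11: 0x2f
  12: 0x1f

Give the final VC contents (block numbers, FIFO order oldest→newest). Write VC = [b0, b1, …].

#0 0x44→b17/s1 MISS; vc=[]
#1 0x7f→b31/s3 MISS; vc=[]
#2 0x45→b17/s1 L1-HIT; vc=[]
#3 0x47→b17/s1 L1-HIT; vc=[]
#4 0x45→b17/s1 L1-HIT; vc=[]
#5 0x44→b17/s1 L1-HIT; vc=[]
#6 0x44→b17/s1 L1-HIT; vc=[]
#7 0x65→b25/s1 MISS; vc=[17]
#8 0x44→b17/s1 VC-HIT; vc=[25]
#9 0x47→b17/s1 L1-HIT; vc=[25]
#10 0x1e→b7/s3 MISS; vc=[25,31]
#11 0x2f→b11/s3 MISS; vc=[25,31,7]
#12 0x1f→b7/s3 VC-HIT; vc=[25,31,11]

VC = [25, 31, 11]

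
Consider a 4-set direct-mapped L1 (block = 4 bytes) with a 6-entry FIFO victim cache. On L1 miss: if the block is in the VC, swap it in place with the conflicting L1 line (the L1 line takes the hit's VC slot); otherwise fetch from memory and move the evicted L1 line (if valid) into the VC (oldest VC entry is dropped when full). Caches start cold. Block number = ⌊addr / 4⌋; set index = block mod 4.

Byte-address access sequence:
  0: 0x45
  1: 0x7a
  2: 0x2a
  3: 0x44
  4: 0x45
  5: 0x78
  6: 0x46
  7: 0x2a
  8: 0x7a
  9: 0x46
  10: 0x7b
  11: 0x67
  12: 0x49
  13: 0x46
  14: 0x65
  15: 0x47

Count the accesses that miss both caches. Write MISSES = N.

MISSES = 5

0: 0x45 (blk 17, set 1) → MISS  vc=[]
1: 0x7a (blk 30, set 2) → MISS  vc=[]
2: 0x2a (blk 10, set 2) → MISS  vc=[30]
3: 0x44 (blk 17, set 1) → L1-HIT  vc=[30]
4: 0x45 (blk 17, set 1) → L1-HIT  vc=[30]
5: 0x78 (blk 30, set 2) → VC-HIT  vc=[10]
6: 0x46 (blk 17, set 1) → L1-HIT  vc=[10]
7: 0x2a (blk 10, set 2) → VC-HIT  vc=[30]
8: 0x7a (blk 30, set 2) → VC-HIT  vc=[10]
9: 0x46 (blk 17, set 1) → L1-HIT  vc=[10]
10: 0x7b (blk 30, set 2) → L1-HIT  vc=[10]
11: 0x67 (blk 25, set 1) → MISS  vc=[10, 17]
12: 0x49 (blk 18, set 2) → MISS  vc=[10, 17, 30]
13: 0x46 (blk 17, set 1) → VC-HIT  vc=[10, 25, 30]
14: 0x65 (blk 25, set 1) → VC-HIT  vc=[10, 17, 30]
15: 0x47 (blk 17, set 1) → VC-HIT  vc=[10, 25, 30]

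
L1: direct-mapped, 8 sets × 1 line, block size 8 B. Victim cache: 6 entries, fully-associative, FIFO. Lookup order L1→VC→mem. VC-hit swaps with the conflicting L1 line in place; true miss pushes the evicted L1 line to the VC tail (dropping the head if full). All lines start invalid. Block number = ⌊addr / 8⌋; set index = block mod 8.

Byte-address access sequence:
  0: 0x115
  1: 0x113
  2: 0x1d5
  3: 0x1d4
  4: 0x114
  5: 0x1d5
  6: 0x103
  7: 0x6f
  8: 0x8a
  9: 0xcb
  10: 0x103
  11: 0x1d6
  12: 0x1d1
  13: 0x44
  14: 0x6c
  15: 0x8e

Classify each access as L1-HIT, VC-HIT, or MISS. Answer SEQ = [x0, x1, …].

SEQ = [MISS, L1-HIT, MISS, L1-HIT, VC-HIT, VC-HIT, MISS, MISS, MISS, MISS, L1-HIT, L1-HIT, L1-HIT, MISS, L1-HIT, VC-HIT]

0: 0x115 (blk 34, set 2) → MISS  vc=[]
1: 0x113 (blk 34, set 2) → L1-HIT  vc=[]
2: 0x1d5 (blk 58, set 2) → MISS  vc=[34]
3: 0x1d4 (blk 58, set 2) → L1-HIT  vc=[34]
4: 0x114 (blk 34, set 2) → VC-HIT  vc=[58]
5: 0x1d5 (blk 58, set 2) → VC-HIT  vc=[34]
6: 0x103 (blk 32, set 0) → MISS  vc=[34]
7: 0x6f (blk 13, set 5) → MISS  vc=[34]
8: 0x8a (blk 17, set 1) → MISS  vc=[34]
9: 0xcb (blk 25, set 1) → MISS  vc=[34, 17]
10: 0x103 (blk 32, set 0) → L1-HIT  vc=[34, 17]
11: 0x1d6 (blk 58, set 2) → L1-HIT  vc=[34, 17]
12: 0x1d1 (blk 58, set 2) → L1-HIT  vc=[34, 17]
13: 0x44 (blk 8, set 0) → MISS  vc=[34, 17, 32]
14: 0x6c (blk 13, set 5) → L1-HIT  vc=[34, 17, 32]
15: 0x8e (blk 17, set 1) → VC-HIT  vc=[34, 25, 32]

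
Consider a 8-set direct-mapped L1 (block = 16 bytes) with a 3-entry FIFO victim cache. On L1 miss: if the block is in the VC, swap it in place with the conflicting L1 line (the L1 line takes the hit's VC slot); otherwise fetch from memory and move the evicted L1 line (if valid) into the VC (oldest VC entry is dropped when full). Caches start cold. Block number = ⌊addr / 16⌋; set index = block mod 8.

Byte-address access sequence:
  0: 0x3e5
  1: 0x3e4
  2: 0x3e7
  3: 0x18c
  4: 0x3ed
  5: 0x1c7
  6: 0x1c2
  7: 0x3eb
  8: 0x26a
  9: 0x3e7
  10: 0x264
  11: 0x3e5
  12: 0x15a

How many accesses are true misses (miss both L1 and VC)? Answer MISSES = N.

  [0] addr=0x3e5 blk=62 s=6: MISS | VC []
  [1] addr=0x3e4 blk=62 s=6: L1-HIT | VC []
  [2] addr=0x3e7 blk=62 s=6: L1-HIT | VC []
  [3] addr=0x18c blk=24 s=0: MISS | VC []
  [4] addr=0x3ed blk=62 s=6: L1-HIT | VC []
  [5] addr=0x1c7 blk=28 s=4: MISS | VC []
  [6] addr=0x1c2 blk=28 s=4: L1-HIT | VC []
  [7] addr=0x3eb blk=62 s=6: L1-HIT | VC []
  [8] addr=0x26a blk=38 s=6: MISS | VC [62]
  [9] addr=0x3e7 blk=62 s=6: VC-HIT | VC [38]
  [10] addr=0x264 blk=38 s=6: VC-HIT | VC [62]
  [11] addr=0x3e5 blk=62 s=6: VC-HIT | VC [38]
  [12] addr=0x15a blk=21 s=5: MISS | VC [38]

MISSES = 5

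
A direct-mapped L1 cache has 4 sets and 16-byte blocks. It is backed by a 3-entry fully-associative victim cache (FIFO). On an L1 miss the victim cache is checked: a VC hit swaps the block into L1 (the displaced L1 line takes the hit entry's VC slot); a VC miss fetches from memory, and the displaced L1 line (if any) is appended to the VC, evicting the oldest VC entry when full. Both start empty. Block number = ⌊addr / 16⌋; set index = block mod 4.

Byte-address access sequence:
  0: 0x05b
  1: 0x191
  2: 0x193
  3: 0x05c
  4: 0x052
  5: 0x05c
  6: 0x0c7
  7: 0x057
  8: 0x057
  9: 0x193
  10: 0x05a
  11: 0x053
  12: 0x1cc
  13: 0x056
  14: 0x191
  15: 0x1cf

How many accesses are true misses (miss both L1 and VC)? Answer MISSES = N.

#0 0x5b→b5/s1 MISS; vc=[]
#1 0x191→b25/s1 MISS; vc=[5]
#2 0x193→b25/s1 L1-HIT; vc=[5]
#3 0x5c→b5/s1 VC-HIT; vc=[25]
#4 0x52→b5/s1 L1-HIT; vc=[25]
#5 0x5c→b5/s1 L1-HIT; vc=[25]
#6 0xc7→b12/s0 MISS; vc=[25]
#7 0x57→b5/s1 L1-HIT; vc=[25]
#8 0x57→b5/s1 L1-HIT; vc=[25]
#9 0x193→b25/s1 VC-HIT; vc=[5]
#10 0x5a→b5/s1 VC-HIT; vc=[25]
#11 0x53→b5/s1 L1-HIT; vc=[25]
#12 0x1cc→b28/s0 MISS; vc=[25,12]
#13 0x56→b5/s1 L1-HIT; vc=[25,12]
#14 0x191→b25/s1 VC-HIT; vc=[5,12]
#15 0x1cf→b28/s0 L1-HIT; vc=[5,12]

MISSES = 4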